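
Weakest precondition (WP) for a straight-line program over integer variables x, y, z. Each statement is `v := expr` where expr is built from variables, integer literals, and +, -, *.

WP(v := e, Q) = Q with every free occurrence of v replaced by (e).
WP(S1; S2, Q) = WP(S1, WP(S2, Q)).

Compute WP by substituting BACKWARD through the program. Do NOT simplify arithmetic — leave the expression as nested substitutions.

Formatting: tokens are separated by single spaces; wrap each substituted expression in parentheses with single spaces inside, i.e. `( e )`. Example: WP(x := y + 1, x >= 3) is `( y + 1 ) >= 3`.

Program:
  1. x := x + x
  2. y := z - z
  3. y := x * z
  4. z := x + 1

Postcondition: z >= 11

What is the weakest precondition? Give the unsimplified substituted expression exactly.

Answer: ( ( x + x ) + 1 ) >= 11

Derivation:
post: z >= 11
stmt 4: z := x + 1  -- replace 1 occurrence(s) of z with (x + 1)
  => ( x + 1 ) >= 11
stmt 3: y := x * z  -- replace 0 occurrence(s) of y with (x * z)
  => ( x + 1 ) >= 11
stmt 2: y := z - z  -- replace 0 occurrence(s) of y with (z - z)
  => ( x + 1 ) >= 11
stmt 1: x := x + x  -- replace 1 occurrence(s) of x with (x + x)
  => ( ( x + x ) + 1 ) >= 11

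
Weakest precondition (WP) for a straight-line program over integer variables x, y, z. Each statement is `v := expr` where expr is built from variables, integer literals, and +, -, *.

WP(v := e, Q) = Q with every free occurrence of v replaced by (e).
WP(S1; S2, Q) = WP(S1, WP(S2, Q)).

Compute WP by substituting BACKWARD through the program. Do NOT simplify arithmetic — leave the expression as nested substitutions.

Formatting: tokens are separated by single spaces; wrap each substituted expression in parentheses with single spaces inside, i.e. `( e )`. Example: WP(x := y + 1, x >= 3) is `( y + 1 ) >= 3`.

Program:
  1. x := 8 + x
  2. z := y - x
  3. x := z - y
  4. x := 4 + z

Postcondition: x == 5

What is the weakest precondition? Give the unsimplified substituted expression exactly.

post: x == 5
stmt 4: x := 4 + z  -- replace 1 occurrence(s) of x with (4 + z)
  => ( 4 + z ) == 5
stmt 3: x := z - y  -- replace 0 occurrence(s) of x with (z - y)
  => ( 4 + z ) == 5
stmt 2: z := y - x  -- replace 1 occurrence(s) of z with (y - x)
  => ( 4 + ( y - x ) ) == 5
stmt 1: x := 8 + x  -- replace 1 occurrence(s) of x with (8 + x)
  => ( 4 + ( y - ( 8 + x ) ) ) == 5

Answer: ( 4 + ( y - ( 8 + x ) ) ) == 5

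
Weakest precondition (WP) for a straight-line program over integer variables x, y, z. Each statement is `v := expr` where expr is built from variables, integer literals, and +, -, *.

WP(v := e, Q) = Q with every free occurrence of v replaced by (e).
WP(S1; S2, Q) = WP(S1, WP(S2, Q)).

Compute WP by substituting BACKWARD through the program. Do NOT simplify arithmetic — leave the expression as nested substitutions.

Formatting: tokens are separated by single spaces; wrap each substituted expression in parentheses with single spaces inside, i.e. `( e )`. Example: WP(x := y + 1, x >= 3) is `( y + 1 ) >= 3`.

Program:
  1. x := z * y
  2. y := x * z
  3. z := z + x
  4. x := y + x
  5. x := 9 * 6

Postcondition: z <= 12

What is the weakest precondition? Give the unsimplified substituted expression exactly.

post: z <= 12
stmt 5: x := 9 * 6  -- replace 0 occurrence(s) of x with (9 * 6)
  => z <= 12
stmt 4: x := y + x  -- replace 0 occurrence(s) of x with (y + x)
  => z <= 12
stmt 3: z := z + x  -- replace 1 occurrence(s) of z with (z + x)
  => ( z + x ) <= 12
stmt 2: y := x * z  -- replace 0 occurrence(s) of y with (x * z)
  => ( z + x ) <= 12
stmt 1: x := z * y  -- replace 1 occurrence(s) of x with (z * y)
  => ( z + ( z * y ) ) <= 12

Answer: ( z + ( z * y ) ) <= 12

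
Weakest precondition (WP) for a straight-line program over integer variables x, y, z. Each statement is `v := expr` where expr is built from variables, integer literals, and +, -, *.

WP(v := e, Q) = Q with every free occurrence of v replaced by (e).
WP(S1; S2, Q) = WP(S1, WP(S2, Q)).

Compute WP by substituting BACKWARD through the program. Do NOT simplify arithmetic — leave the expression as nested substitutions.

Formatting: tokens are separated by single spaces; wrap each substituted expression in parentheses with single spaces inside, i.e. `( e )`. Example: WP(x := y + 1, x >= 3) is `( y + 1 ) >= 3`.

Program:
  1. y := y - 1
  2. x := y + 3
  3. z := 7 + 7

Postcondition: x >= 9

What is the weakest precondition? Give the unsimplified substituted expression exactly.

Answer: ( ( y - 1 ) + 3 ) >= 9

Derivation:
post: x >= 9
stmt 3: z := 7 + 7  -- replace 0 occurrence(s) of z with (7 + 7)
  => x >= 9
stmt 2: x := y + 3  -- replace 1 occurrence(s) of x with (y + 3)
  => ( y + 3 ) >= 9
stmt 1: y := y - 1  -- replace 1 occurrence(s) of y with (y - 1)
  => ( ( y - 1 ) + 3 ) >= 9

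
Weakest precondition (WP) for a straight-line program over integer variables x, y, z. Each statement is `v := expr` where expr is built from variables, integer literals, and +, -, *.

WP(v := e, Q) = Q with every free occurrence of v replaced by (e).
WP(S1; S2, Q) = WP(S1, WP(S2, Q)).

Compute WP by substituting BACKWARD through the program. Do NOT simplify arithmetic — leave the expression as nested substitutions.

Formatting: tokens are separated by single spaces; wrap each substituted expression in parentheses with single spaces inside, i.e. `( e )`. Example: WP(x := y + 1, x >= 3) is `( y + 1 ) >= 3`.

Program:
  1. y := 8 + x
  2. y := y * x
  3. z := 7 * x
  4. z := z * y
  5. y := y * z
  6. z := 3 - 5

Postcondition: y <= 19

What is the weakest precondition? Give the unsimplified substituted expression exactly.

Answer: ( ( ( 8 + x ) * x ) * ( ( 7 * x ) * ( ( 8 + x ) * x ) ) ) <= 19

Derivation:
post: y <= 19
stmt 6: z := 3 - 5  -- replace 0 occurrence(s) of z with (3 - 5)
  => y <= 19
stmt 5: y := y * z  -- replace 1 occurrence(s) of y with (y * z)
  => ( y * z ) <= 19
stmt 4: z := z * y  -- replace 1 occurrence(s) of z with (z * y)
  => ( y * ( z * y ) ) <= 19
stmt 3: z := 7 * x  -- replace 1 occurrence(s) of z with (7 * x)
  => ( y * ( ( 7 * x ) * y ) ) <= 19
stmt 2: y := y * x  -- replace 2 occurrence(s) of y with (y * x)
  => ( ( y * x ) * ( ( 7 * x ) * ( y * x ) ) ) <= 19
stmt 1: y := 8 + x  -- replace 2 occurrence(s) of y with (8 + x)
  => ( ( ( 8 + x ) * x ) * ( ( 7 * x ) * ( ( 8 + x ) * x ) ) ) <= 19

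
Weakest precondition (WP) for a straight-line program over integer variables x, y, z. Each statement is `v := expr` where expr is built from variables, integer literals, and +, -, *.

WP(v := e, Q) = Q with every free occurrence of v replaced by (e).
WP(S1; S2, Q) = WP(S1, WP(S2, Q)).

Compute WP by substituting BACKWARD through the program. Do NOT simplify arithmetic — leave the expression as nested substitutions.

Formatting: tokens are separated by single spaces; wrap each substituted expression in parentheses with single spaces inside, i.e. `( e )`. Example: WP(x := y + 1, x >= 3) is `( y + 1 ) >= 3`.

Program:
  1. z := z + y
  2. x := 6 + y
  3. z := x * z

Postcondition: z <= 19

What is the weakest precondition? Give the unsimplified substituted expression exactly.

Answer: ( ( 6 + y ) * ( z + y ) ) <= 19

Derivation:
post: z <= 19
stmt 3: z := x * z  -- replace 1 occurrence(s) of z with (x * z)
  => ( x * z ) <= 19
stmt 2: x := 6 + y  -- replace 1 occurrence(s) of x with (6 + y)
  => ( ( 6 + y ) * z ) <= 19
stmt 1: z := z + y  -- replace 1 occurrence(s) of z with (z + y)
  => ( ( 6 + y ) * ( z + y ) ) <= 19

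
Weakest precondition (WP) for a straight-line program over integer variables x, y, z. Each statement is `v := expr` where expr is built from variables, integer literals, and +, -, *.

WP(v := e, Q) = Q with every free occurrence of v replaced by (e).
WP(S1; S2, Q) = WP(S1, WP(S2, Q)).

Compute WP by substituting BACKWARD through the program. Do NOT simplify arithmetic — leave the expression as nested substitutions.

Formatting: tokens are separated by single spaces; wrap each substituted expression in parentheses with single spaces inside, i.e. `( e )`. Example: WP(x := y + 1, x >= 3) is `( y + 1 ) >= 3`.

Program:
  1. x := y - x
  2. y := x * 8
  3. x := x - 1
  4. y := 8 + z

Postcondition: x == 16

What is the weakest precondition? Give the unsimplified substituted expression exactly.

post: x == 16
stmt 4: y := 8 + z  -- replace 0 occurrence(s) of y with (8 + z)
  => x == 16
stmt 3: x := x - 1  -- replace 1 occurrence(s) of x with (x - 1)
  => ( x - 1 ) == 16
stmt 2: y := x * 8  -- replace 0 occurrence(s) of y with (x * 8)
  => ( x - 1 ) == 16
stmt 1: x := y - x  -- replace 1 occurrence(s) of x with (y - x)
  => ( ( y - x ) - 1 ) == 16

Answer: ( ( y - x ) - 1 ) == 16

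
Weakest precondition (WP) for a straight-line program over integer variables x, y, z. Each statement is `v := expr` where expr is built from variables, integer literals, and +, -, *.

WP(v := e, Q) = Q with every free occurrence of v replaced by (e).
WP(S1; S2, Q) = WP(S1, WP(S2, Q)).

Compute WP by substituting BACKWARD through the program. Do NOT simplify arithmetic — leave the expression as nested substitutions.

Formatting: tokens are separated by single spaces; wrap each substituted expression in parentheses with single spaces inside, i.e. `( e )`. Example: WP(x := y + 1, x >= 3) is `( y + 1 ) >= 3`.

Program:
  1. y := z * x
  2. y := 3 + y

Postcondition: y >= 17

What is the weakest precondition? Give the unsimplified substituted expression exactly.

post: y >= 17
stmt 2: y := 3 + y  -- replace 1 occurrence(s) of y with (3 + y)
  => ( 3 + y ) >= 17
stmt 1: y := z * x  -- replace 1 occurrence(s) of y with (z * x)
  => ( 3 + ( z * x ) ) >= 17

Answer: ( 3 + ( z * x ) ) >= 17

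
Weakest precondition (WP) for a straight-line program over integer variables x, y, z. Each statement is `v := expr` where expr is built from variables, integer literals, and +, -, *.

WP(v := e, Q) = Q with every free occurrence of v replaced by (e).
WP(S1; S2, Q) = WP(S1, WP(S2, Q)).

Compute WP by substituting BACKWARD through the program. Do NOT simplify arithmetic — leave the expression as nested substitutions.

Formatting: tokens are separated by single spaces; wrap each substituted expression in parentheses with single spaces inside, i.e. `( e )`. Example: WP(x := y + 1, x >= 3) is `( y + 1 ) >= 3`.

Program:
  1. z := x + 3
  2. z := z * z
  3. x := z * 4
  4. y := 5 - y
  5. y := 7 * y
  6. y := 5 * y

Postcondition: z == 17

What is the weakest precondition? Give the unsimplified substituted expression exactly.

Answer: ( ( x + 3 ) * ( x + 3 ) ) == 17

Derivation:
post: z == 17
stmt 6: y := 5 * y  -- replace 0 occurrence(s) of y with (5 * y)
  => z == 17
stmt 5: y := 7 * y  -- replace 0 occurrence(s) of y with (7 * y)
  => z == 17
stmt 4: y := 5 - y  -- replace 0 occurrence(s) of y with (5 - y)
  => z == 17
stmt 3: x := z * 4  -- replace 0 occurrence(s) of x with (z * 4)
  => z == 17
stmt 2: z := z * z  -- replace 1 occurrence(s) of z with (z * z)
  => ( z * z ) == 17
stmt 1: z := x + 3  -- replace 2 occurrence(s) of z with (x + 3)
  => ( ( x + 3 ) * ( x + 3 ) ) == 17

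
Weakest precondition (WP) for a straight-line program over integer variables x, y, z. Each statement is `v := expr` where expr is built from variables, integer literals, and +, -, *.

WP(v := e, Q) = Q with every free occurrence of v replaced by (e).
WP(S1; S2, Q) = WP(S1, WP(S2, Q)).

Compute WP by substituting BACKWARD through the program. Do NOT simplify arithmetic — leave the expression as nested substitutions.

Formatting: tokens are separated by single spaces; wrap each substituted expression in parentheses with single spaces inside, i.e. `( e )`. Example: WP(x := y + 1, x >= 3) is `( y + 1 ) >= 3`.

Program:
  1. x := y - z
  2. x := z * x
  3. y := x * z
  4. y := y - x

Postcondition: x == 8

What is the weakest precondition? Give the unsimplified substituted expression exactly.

post: x == 8
stmt 4: y := y - x  -- replace 0 occurrence(s) of y with (y - x)
  => x == 8
stmt 3: y := x * z  -- replace 0 occurrence(s) of y with (x * z)
  => x == 8
stmt 2: x := z * x  -- replace 1 occurrence(s) of x with (z * x)
  => ( z * x ) == 8
stmt 1: x := y - z  -- replace 1 occurrence(s) of x with (y - z)
  => ( z * ( y - z ) ) == 8

Answer: ( z * ( y - z ) ) == 8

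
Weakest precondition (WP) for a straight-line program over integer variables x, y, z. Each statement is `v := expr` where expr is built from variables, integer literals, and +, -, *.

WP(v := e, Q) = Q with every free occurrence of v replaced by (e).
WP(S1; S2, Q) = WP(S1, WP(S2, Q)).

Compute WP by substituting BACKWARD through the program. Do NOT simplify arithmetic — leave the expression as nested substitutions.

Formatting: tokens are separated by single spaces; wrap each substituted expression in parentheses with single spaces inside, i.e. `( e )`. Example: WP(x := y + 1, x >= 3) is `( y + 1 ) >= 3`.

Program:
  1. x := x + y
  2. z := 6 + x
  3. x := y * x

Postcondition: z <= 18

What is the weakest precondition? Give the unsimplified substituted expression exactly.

post: z <= 18
stmt 3: x := y * x  -- replace 0 occurrence(s) of x with (y * x)
  => z <= 18
stmt 2: z := 6 + x  -- replace 1 occurrence(s) of z with (6 + x)
  => ( 6 + x ) <= 18
stmt 1: x := x + y  -- replace 1 occurrence(s) of x with (x + y)
  => ( 6 + ( x + y ) ) <= 18

Answer: ( 6 + ( x + y ) ) <= 18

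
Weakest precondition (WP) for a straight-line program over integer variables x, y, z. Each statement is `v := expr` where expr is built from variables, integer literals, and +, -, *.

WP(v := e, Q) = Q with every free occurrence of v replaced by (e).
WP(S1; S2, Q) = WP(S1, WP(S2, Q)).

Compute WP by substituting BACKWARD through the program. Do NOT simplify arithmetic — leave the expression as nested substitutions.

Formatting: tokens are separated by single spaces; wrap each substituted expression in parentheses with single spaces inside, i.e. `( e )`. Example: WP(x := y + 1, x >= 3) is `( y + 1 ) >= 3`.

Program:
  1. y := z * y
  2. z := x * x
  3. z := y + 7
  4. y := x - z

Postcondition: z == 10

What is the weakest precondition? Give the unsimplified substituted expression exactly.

Answer: ( ( z * y ) + 7 ) == 10

Derivation:
post: z == 10
stmt 4: y := x - z  -- replace 0 occurrence(s) of y with (x - z)
  => z == 10
stmt 3: z := y + 7  -- replace 1 occurrence(s) of z with (y + 7)
  => ( y + 7 ) == 10
stmt 2: z := x * x  -- replace 0 occurrence(s) of z with (x * x)
  => ( y + 7 ) == 10
stmt 1: y := z * y  -- replace 1 occurrence(s) of y with (z * y)
  => ( ( z * y ) + 7 ) == 10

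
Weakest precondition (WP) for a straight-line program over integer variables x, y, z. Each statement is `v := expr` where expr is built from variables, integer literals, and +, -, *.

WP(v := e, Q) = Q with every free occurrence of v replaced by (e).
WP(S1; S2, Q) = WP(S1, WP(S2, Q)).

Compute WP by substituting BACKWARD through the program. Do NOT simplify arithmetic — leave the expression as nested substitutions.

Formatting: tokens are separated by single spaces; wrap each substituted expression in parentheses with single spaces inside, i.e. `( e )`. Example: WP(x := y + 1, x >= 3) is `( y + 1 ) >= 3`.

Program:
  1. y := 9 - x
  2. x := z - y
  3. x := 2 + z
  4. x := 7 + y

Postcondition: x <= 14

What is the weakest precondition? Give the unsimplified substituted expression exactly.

Answer: ( 7 + ( 9 - x ) ) <= 14

Derivation:
post: x <= 14
stmt 4: x := 7 + y  -- replace 1 occurrence(s) of x with (7 + y)
  => ( 7 + y ) <= 14
stmt 3: x := 2 + z  -- replace 0 occurrence(s) of x with (2 + z)
  => ( 7 + y ) <= 14
stmt 2: x := z - y  -- replace 0 occurrence(s) of x with (z - y)
  => ( 7 + y ) <= 14
stmt 1: y := 9 - x  -- replace 1 occurrence(s) of y with (9 - x)
  => ( 7 + ( 9 - x ) ) <= 14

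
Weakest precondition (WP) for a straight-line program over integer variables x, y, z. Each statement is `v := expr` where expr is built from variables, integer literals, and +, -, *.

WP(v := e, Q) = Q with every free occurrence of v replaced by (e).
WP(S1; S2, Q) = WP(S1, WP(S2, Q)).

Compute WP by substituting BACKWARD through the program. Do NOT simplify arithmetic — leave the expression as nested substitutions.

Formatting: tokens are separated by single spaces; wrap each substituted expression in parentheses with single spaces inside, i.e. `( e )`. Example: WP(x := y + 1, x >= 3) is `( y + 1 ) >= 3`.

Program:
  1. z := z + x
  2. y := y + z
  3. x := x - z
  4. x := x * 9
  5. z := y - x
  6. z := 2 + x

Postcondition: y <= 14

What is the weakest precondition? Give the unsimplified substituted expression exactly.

post: y <= 14
stmt 6: z := 2 + x  -- replace 0 occurrence(s) of z with (2 + x)
  => y <= 14
stmt 5: z := y - x  -- replace 0 occurrence(s) of z with (y - x)
  => y <= 14
stmt 4: x := x * 9  -- replace 0 occurrence(s) of x with (x * 9)
  => y <= 14
stmt 3: x := x - z  -- replace 0 occurrence(s) of x with (x - z)
  => y <= 14
stmt 2: y := y + z  -- replace 1 occurrence(s) of y with (y + z)
  => ( y + z ) <= 14
stmt 1: z := z + x  -- replace 1 occurrence(s) of z with (z + x)
  => ( y + ( z + x ) ) <= 14

Answer: ( y + ( z + x ) ) <= 14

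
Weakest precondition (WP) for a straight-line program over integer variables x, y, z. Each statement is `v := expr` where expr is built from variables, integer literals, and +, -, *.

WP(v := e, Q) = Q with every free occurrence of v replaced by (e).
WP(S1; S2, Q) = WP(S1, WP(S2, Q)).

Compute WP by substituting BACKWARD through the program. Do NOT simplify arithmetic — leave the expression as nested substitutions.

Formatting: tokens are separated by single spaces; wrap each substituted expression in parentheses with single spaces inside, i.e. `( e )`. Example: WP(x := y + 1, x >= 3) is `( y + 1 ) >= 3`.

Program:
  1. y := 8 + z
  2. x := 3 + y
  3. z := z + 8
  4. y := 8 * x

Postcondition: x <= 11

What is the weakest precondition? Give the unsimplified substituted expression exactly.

Answer: ( 3 + ( 8 + z ) ) <= 11

Derivation:
post: x <= 11
stmt 4: y := 8 * x  -- replace 0 occurrence(s) of y with (8 * x)
  => x <= 11
stmt 3: z := z + 8  -- replace 0 occurrence(s) of z with (z + 8)
  => x <= 11
stmt 2: x := 3 + y  -- replace 1 occurrence(s) of x with (3 + y)
  => ( 3 + y ) <= 11
stmt 1: y := 8 + z  -- replace 1 occurrence(s) of y with (8 + z)
  => ( 3 + ( 8 + z ) ) <= 11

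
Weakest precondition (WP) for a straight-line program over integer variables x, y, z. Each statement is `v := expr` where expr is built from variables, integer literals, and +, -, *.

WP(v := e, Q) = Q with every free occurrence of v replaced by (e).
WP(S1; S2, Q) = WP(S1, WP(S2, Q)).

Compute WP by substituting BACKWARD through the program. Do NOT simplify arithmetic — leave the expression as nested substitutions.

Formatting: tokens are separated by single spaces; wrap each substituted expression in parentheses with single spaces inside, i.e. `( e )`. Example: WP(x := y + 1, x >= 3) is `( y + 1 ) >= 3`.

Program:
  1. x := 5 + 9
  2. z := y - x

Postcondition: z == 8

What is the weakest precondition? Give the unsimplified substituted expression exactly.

Answer: ( y - ( 5 + 9 ) ) == 8

Derivation:
post: z == 8
stmt 2: z := y - x  -- replace 1 occurrence(s) of z with (y - x)
  => ( y - x ) == 8
stmt 1: x := 5 + 9  -- replace 1 occurrence(s) of x with (5 + 9)
  => ( y - ( 5 + 9 ) ) == 8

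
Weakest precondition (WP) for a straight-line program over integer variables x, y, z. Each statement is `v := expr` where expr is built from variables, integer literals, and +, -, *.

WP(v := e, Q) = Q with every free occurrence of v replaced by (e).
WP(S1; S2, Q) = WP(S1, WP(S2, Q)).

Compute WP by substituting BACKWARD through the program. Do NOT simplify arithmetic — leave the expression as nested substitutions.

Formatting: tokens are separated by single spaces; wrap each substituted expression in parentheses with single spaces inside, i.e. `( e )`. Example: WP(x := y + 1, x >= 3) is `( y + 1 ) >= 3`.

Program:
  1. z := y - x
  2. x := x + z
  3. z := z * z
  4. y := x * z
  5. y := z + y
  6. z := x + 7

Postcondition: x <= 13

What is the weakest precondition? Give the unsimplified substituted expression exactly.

Answer: ( x + ( y - x ) ) <= 13

Derivation:
post: x <= 13
stmt 6: z := x + 7  -- replace 0 occurrence(s) of z with (x + 7)
  => x <= 13
stmt 5: y := z + y  -- replace 0 occurrence(s) of y with (z + y)
  => x <= 13
stmt 4: y := x * z  -- replace 0 occurrence(s) of y with (x * z)
  => x <= 13
stmt 3: z := z * z  -- replace 0 occurrence(s) of z with (z * z)
  => x <= 13
stmt 2: x := x + z  -- replace 1 occurrence(s) of x with (x + z)
  => ( x + z ) <= 13
stmt 1: z := y - x  -- replace 1 occurrence(s) of z with (y - x)
  => ( x + ( y - x ) ) <= 13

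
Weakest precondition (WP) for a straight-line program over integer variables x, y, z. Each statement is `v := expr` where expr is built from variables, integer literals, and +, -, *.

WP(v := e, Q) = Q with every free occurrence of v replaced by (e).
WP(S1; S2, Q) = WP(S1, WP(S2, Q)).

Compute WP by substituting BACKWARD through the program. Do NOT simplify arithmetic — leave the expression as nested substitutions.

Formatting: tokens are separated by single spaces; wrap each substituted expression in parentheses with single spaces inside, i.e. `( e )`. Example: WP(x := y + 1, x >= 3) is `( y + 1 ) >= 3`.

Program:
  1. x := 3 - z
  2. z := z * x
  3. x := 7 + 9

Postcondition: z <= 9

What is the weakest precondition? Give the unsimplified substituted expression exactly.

post: z <= 9
stmt 3: x := 7 + 9  -- replace 0 occurrence(s) of x with (7 + 9)
  => z <= 9
stmt 2: z := z * x  -- replace 1 occurrence(s) of z with (z * x)
  => ( z * x ) <= 9
stmt 1: x := 3 - z  -- replace 1 occurrence(s) of x with (3 - z)
  => ( z * ( 3 - z ) ) <= 9

Answer: ( z * ( 3 - z ) ) <= 9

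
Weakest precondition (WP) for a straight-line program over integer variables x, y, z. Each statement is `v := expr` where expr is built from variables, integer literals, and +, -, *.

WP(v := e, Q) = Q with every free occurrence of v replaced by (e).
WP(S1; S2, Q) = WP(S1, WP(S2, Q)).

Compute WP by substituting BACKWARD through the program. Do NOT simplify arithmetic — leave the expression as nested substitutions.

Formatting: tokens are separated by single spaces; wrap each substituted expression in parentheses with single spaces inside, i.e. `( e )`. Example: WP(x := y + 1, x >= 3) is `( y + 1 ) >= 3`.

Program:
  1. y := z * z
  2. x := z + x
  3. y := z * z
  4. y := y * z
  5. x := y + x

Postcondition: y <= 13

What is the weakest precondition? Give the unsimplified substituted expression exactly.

post: y <= 13
stmt 5: x := y + x  -- replace 0 occurrence(s) of x with (y + x)
  => y <= 13
stmt 4: y := y * z  -- replace 1 occurrence(s) of y with (y * z)
  => ( y * z ) <= 13
stmt 3: y := z * z  -- replace 1 occurrence(s) of y with (z * z)
  => ( ( z * z ) * z ) <= 13
stmt 2: x := z + x  -- replace 0 occurrence(s) of x with (z + x)
  => ( ( z * z ) * z ) <= 13
stmt 1: y := z * z  -- replace 0 occurrence(s) of y with (z * z)
  => ( ( z * z ) * z ) <= 13

Answer: ( ( z * z ) * z ) <= 13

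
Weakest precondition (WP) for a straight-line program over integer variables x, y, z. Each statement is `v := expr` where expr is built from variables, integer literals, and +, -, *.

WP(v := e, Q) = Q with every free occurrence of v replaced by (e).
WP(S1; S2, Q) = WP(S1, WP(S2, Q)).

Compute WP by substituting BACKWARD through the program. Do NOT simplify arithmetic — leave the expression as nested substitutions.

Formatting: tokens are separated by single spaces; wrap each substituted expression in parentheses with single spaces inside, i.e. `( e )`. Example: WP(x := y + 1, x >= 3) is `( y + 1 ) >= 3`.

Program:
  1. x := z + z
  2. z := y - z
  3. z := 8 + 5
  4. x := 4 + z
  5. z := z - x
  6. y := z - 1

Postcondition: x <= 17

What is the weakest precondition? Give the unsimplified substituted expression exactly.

Answer: ( 4 + ( 8 + 5 ) ) <= 17

Derivation:
post: x <= 17
stmt 6: y := z - 1  -- replace 0 occurrence(s) of y with (z - 1)
  => x <= 17
stmt 5: z := z - x  -- replace 0 occurrence(s) of z with (z - x)
  => x <= 17
stmt 4: x := 4 + z  -- replace 1 occurrence(s) of x with (4 + z)
  => ( 4 + z ) <= 17
stmt 3: z := 8 + 5  -- replace 1 occurrence(s) of z with (8 + 5)
  => ( 4 + ( 8 + 5 ) ) <= 17
stmt 2: z := y - z  -- replace 0 occurrence(s) of z with (y - z)
  => ( 4 + ( 8 + 5 ) ) <= 17
stmt 1: x := z + z  -- replace 0 occurrence(s) of x with (z + z)
  => ( 4 + ( 8 + 5 ) ) <= 17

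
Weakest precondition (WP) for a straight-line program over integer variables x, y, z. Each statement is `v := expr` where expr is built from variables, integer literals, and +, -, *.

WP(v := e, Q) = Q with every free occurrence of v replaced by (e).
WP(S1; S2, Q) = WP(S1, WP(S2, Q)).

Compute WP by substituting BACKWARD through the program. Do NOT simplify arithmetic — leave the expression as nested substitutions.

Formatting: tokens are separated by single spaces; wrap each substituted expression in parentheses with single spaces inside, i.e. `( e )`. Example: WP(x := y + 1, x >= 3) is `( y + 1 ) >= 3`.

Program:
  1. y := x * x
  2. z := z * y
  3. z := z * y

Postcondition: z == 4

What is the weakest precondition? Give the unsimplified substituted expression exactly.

Answer: ( ( z * ( x * x ) ) * ( x * x ) ) == 4

Derivation:
post: z == 4
stmt 3: z := z * y  -- replace 1 occurrence(s) of z with (z * y)
  => ( z * y ) == 4
stmt 2: z := z * y  -- replace 1 occurrence(s) of z with (z * y)
  => ( ( z * y ) * y ) == 4
stmt 1: y := x * x  -- replace 2 occurrence(s) of y with (x * x)
  => ( ( z * ( x * x ) ) * ( x * x ) ) == 4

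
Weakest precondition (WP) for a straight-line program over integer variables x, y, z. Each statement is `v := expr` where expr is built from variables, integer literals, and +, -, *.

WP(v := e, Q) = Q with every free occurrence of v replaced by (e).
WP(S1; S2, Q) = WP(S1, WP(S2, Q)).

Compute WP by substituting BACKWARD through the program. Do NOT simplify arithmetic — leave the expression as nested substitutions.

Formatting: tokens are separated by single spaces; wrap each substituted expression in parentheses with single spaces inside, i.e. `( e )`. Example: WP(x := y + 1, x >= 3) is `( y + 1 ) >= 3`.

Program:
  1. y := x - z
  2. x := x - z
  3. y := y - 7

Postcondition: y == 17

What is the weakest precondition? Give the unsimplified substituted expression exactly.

Answer: ( ( x - z ) - 7 ) == 17

Derivation:
post: y == 17
stmt 3: y := y - 7  -- replace 1 occurrence(s) of y with (y - 7)
  => ( y - 7 ) == 17
stmt 2: x := x - z  -- replace 0 occurrence(s) of x with (x - z)
  => ( y - 7 ) == 17
stmt 1: y := x - z  -- replace 1 occurrence(s) of y with (x - z)
  => ( ( x - z ) - 7 ) == 17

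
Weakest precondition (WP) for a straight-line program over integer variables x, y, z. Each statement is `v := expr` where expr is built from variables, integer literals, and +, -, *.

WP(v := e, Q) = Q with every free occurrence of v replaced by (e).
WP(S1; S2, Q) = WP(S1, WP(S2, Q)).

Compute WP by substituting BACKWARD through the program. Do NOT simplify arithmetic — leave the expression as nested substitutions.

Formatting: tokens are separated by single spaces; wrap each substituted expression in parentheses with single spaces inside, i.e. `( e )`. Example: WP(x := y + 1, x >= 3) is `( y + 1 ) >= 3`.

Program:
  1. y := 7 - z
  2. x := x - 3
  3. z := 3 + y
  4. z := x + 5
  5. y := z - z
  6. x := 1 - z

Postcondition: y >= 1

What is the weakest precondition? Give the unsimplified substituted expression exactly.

post: y >= 1
stmt 6: x := 1 - z  -- replace 0 occurrence(s) of x with (1 - z)
  => y >= 1
stmt 5: y := z - z  -- replace 1 occurrence(s) of y with (z - z)
  => ( z - z ) >= 1
stmt 4: z := x + 5  -- replace 2 occurrence(s) of z with (x + 5)
  => ( ( x + 5 ) - ( x + 5 ) ) >= 1
stmt 3: z := 3 + y  -- replace 0 occurrence(s) of z with (3 + y)
  => ( ( x + 5 ) - ( x + 5 ) ) >= 1
stmt 2: x := x - 3  -- replace 2 occurrence(s) of x with (x - 3)
  => ( ( ( x - 3 ) + 5 ) - ( ( x - 3 ) + 5 ) ) >= 1
stmt 1: y := 7 - z  -- replace 0 occurrence(s) of y with (7 - z)
  => ( ( ( x - 3 ) + 5 ) - ( ( x - 3 ) + 5 ) ) >= 1

Answer: ( ( ( x - 3 ) + 5 ) - ( ( x - 3 ) + 5 ) ) >= 1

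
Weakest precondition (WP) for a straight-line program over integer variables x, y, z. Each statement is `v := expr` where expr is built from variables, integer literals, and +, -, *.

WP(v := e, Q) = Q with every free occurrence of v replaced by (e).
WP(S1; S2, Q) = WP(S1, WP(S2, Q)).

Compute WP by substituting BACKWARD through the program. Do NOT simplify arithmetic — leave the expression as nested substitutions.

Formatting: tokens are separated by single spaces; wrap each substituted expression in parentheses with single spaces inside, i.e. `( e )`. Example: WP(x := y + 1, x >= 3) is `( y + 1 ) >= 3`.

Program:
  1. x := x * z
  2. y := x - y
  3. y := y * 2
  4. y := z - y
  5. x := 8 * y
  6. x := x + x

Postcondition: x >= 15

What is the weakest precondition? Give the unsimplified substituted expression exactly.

Answer: ( ( 8 * ( z - ( ( ( x * z ) - y ) * 2 ) ) ) + ( 8 * ( z - ( ( ( x * z ) - y ) * 2 ) ) ) ) >= 15

Derivation:
post: x >= 15
stmt 6: x := x + x  -- replace 1 occurrence(s) of x with (x + x)
  => ( x + x ) >= 15
stmt 5: x := 8 * y  -- replace 2 occurrence(s) of x with (8 * y)
  => ( ( 8 * y ) + ( 8 * y ) ) >= 15
stmt 4: y := z - y  -- replace 2 occurrence(s) of y with (z - y)
  => ( ( 8 * ( z - y ) ) + ( 8 * ( z - y ) ) ) >= 15
stmt 3: y := y * 2  -- replace 2 occurrence(s) of y with (y * 2)
  => ( ( 8 * ( z - ( y * 2 ) ) ) + ( 8 * ( z - ( y * 2 ) ) ) ) >= 15
stmt 2: y := x - y  -- replace 2 occurrence(s) of y with (x - y)
  => ( ( 8 * ( z - ( ( x - y ) * 2 ) ) ) + ( 8 * ( z - ( ( x - y ) * 2 ) ) ) ) >= 15
stmt 1: x := x * z  -- replace 2 occurrence(s) of x with (x * z)
  => ( ( 8 * ( z - ( ( ( x * z ) - y ) * 2 ) ) ) + ( 8 * ( z - ( ( ( x * z ) - y ) * 2 ) ) ) ) >= 15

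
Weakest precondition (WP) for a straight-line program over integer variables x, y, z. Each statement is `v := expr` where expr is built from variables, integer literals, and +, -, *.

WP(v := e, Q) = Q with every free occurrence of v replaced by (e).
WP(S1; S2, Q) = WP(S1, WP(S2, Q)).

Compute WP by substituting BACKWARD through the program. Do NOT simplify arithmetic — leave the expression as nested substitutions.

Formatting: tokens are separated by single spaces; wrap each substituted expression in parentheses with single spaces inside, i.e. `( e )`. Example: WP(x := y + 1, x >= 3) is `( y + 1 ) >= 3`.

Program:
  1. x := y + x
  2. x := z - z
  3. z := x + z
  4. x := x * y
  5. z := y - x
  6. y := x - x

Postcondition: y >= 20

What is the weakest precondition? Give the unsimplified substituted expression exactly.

post: y >= 20
stmt 6: y := x - x  -- replace 1 occurrence(s) of y with (x - x)
  => ( x - x ) >= 20
stmt 5: z := y - x  -- replace 0 occurrence(s) of z with (y - x)
  => ( x - x ) >= 20
stmt 4: x := x * y  -- replace 2 occurrence(s) of x with (x * y)
  => ( ( x * y ) - ( x * y ) ) >= 20
stmt 3: z := x + z  -- replace 0 occurrence(s) of z with (x + z)
  => ( ( x * y ) - ( x * y ) ) >= 20
stmt 2: x := z - z  -- replace 2 occurrence(s) of x with (z - z)
  => ( ( ( z - z ) * y ) - ( ( z - z ) * y ) ) >= 20
stmt 1: x := y + x  -- replace 0 occurrence(s) of x with (y + x)
  => ( ( ( z - z ) * y ) - ( ( z - z ) * y ) ) >= 20

Answer: ( ( ( z - z ) * y ) - ( ( z - z ) * y ) ) >= 20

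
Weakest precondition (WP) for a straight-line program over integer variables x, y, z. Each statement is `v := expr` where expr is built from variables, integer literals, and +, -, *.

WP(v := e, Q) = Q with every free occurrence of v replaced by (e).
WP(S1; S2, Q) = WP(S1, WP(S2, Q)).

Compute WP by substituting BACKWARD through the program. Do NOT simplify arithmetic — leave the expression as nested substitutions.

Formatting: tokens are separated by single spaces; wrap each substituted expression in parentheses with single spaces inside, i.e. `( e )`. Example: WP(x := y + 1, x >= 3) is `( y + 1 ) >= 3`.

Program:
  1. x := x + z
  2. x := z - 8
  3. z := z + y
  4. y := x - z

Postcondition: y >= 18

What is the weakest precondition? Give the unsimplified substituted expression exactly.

post: y >= 18
stmt 4: y := x - z  -- replace 1 occurrence(s) of y with (x - z)
  => ( x - z ) >= 18
stmt 3: z := z + y  -- replace 1 occurrence(s) of z with (z + y)
  => ( x - ( z + y ) ) >= 18
stmt 2: x := z - 8  -- replace 1 occurrence(s) of x with (z - 8)
  => ( ( z - 8 ) - ( z + y ) ) >= 18
stmt 1: x := x + z  -- replace 0 occurrence(s) of x with (x + z)
  => ( ( z - 8 ) - ( z + y ) ) >= 18

Answer: ( ( z - 8 ) - ( z + y ) ) >= 18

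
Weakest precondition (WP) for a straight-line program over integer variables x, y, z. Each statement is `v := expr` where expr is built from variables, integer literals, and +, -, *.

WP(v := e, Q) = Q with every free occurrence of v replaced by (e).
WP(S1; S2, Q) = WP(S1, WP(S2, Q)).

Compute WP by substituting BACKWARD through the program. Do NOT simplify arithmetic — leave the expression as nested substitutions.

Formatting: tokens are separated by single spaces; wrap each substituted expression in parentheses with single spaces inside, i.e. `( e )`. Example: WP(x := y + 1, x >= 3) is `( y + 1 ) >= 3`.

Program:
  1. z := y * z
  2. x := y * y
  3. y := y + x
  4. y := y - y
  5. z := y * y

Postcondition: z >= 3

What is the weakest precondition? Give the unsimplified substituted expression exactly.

Answer: ( ( ( y + ( y * y ) ) - ( y + ( y * y ) ) ) * ( ( y + ( y * y ) ) - ( y + ( y * y ) ) ) ) >= 3

Derivation:
post: z >= 3
stmt 5: z := y * y  -- replace 1 occurrence(s) of z with (y * y)
  => ( y * y ) >= 3
stmt 4: y := y - y  -- replace 2 occurrence(s) of y with (y - y)
  => ( ( y - y ) * ( y - y ) ) >= 3
stmt 3: y := y + x  -- replace 4 occurrence(s) of y with (y + x)
  => ( ( ( y + x ) - ( y + x ) ) * ( ( y + x ) - ( y + x ) ) ) >= 3
stmt 2: x := y * y  -- replace 4 occurrence(s) of x with (y * y)
  => ( ( ( y + ( y * y ) ) - ( y + ( y * y ) ) ) * ( ( y + ( y * y ) ) - ( y + ( y * y ) ) ) ) >= 3
stmt 1: z := y * z  -- replace 0 occurrence(s) of z with (y * z)
  => ( ( ( y + ( y * y ) ) - ( y + ( y * y ) ) ) * ( ( y + ( y * y ) ) - ( y + ( y * y ) ) ) ) >= 3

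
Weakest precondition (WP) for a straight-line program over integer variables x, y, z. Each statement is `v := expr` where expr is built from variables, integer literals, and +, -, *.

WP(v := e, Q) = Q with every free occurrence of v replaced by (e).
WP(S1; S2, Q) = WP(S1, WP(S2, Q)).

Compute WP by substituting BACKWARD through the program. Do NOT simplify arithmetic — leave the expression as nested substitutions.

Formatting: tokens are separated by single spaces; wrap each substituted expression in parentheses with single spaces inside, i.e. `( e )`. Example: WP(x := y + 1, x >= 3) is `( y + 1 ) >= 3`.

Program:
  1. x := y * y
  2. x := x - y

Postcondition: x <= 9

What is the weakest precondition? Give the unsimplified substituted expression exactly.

Answer: ( ( y * y ) - y ) <= 9

Derivation:
post: x <= 9
stmt 2: x := x - y  -- replace 1 occurrence(s) of x with (x - y)
  => ( x - y ) <= 9
stmt 1: x := y * y  -- replace 1 occurrence(s) of x with (y * y)
  => ( ( y * y ) - y ) <= 9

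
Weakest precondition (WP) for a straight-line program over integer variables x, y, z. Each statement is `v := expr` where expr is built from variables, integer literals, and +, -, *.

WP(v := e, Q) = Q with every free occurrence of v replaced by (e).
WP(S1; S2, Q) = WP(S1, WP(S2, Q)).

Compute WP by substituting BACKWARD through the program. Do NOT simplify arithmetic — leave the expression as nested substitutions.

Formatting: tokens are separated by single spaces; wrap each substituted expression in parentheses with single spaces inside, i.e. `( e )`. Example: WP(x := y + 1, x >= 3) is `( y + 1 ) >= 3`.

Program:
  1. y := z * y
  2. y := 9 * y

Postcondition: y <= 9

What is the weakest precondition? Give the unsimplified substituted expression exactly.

post: y <= 9
stmt 2: y := 9 * y  -- replace 1 occurrence(s) of y with (9 * y)
  => ( 9 * y ) <= 9
stmt 1: y := z * y  -- replace 1 occurrence(s) of y with (z * y)
  => ( 9 * ( z * y ) ) <= 9

Answer: ( 9 * ( z * y ) ) <= 9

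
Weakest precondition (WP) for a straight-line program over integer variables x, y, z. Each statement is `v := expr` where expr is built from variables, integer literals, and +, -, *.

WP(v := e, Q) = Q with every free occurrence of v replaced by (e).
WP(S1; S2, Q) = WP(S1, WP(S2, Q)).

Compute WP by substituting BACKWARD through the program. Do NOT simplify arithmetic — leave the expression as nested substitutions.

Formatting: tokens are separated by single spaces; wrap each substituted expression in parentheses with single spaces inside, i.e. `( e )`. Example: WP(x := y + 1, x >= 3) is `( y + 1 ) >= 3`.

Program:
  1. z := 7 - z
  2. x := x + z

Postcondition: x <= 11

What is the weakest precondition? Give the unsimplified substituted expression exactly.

Answer: ( x + ( 7 - z ) ) <= 11

Derivation:
post: x <= 11
stmt 2: x := x + z  -- replace 1 occurrence(s) of x with (x + z)
  => ( x + z ) <= 11
stmt 1: z := 7 - z  -- replace 1 occurrence(s) of z with (7 - z)
  => ( x + ( 7 - z ) ) <= 11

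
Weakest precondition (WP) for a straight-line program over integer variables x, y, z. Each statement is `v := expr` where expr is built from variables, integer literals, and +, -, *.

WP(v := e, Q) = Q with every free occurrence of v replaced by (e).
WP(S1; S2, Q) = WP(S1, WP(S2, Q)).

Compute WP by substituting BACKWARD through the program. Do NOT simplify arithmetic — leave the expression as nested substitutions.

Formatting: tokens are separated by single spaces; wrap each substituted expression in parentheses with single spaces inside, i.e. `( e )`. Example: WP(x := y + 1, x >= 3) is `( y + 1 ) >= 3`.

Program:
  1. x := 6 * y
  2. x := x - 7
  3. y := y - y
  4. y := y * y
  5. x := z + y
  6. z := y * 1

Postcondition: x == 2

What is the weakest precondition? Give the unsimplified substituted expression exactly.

Answer: ( z + ( ( y - y ) * ( y - y ) ) ) == 2

Derivation:
post: x == 2
stmt 6: z := y * 1  -- replace 0 occurrence(s) of z with (y * 1)
  => x == 2
stmt 5: x := z + y  -- replace 1 occurrence(s) of x with (z + y)
  => ( z + y ) == 2
stmt 4: y := y * y  -- replace 1 occurrence(s) of y with (y * y)
  => ( z + ( y * y ) ) == 2
stmt 3: y := y - y  -- replace 2 occurrence(s) of y with (y - y)
  => ( z + ( ( y - y ) * ( y - y ) ) ) == 2
stmt 2: x := x - 7  -- replace 0 occurrence(s) of x with (x - 7)
  => ( z + ( ( y - y ) * ( y - y ) ) ) == 2
stmt 1: x := 6 * y  -- replace 0 occurrence(s) of x with (6 * y)
  => ( z + ( ( y - y ) * ( y - y ) ) ) == 2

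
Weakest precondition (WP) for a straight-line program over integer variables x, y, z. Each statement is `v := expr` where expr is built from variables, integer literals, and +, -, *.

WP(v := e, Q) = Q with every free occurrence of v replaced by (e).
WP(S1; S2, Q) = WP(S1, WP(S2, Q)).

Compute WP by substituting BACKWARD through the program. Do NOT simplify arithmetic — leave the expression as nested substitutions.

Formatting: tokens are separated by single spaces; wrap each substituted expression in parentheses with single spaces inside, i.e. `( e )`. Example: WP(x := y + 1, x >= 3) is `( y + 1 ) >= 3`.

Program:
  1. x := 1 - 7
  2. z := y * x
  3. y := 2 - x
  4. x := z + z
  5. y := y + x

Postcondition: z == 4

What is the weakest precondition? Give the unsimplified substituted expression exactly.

Answer: ( y * ( 1 - 7 ) ) == 4

Derivation:
post: z == 4
stmt 5: y := y + x  -- replace 0 occurrence(s) of y with (y + x)
  => z == 4
stmt 4: x := z + z  -- replace 0 occurrence(s) of x with (z + z)
  => z == 4
stmt 3: y := 2 - x  -- replace 0 occurrence(s) of y with (2 - x)
  => z == 4
stmt 2: z := y * x  -- replace 1 occurrence(s) of z with (y * x)
  => ( y * x ) == 4
stmt 1: x := 1 - 7  -- replace 1 occurrence(s) of x with (1 - 7)
  => ( y * ( 1 - 7 ) ) == 4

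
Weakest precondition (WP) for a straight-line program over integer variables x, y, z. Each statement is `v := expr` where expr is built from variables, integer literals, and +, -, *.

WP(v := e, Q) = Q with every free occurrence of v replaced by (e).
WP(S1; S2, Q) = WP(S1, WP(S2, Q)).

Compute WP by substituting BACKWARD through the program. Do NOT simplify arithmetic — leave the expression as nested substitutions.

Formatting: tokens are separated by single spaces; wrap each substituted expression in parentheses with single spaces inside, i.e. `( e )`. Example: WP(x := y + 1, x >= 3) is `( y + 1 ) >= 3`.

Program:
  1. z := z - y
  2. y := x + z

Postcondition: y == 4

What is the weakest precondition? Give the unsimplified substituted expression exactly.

Answer: ( x + ( z - y ) ) == 4

Derivation:
post: y == 4
stmt 2: y := x + z  -- replace 1 occurrence(s) of y with (x + z)
  => ( x + z ) == 4
stmt 1: z := z - y  -- replace 1 occurrence(s) of z with (z - y)
  => ( x + ( z - y ) ) == 4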